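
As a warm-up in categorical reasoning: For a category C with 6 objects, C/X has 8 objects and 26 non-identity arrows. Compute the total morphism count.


In the slice category C/X, objects are morphisms to X.
Identity morphisms: 8 (one per object of C/X).
Non-identity morphisms: 26.
Total = 8 + 26 = 34

34


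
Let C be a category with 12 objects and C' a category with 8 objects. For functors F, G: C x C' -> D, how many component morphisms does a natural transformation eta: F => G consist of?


A natural transformation eta: F => G assigns one component morphism per
object of the domain category.
The domain is the product category C x C', so
|Ob(C x C')| = |Ob(C)| * |Ob(C')| = 12 * 8 = 96.
Therefore eta has 96 component morphisms.

96


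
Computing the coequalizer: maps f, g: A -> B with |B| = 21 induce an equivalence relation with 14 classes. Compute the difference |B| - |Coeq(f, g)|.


The coequalizer Coeq(f, g) = B / ~ has one element per equivalence class.
|B| = 21, |Coeq(f, g)| = 14.
|B| - |Coeq(f, g)| = 21 - 14 = 7.

7


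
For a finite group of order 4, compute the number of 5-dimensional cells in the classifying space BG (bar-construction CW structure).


In the bar-construction CW model of BG, the n-cells are indexed by
n-tuples [g_1|...|g_n] of non-identity elements of G (degenerate
simplices with some g_i = e do not contribute cells), so there are
(|G| - 1)^n n-cells.
For dim = 5 with |G| = 4:
cells = (4 - 1)^5 = 3^5 = 243

243


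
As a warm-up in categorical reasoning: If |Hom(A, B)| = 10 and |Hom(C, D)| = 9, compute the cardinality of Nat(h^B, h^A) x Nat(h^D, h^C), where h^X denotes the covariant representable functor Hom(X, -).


By the Yoneda lemma, Nat(h^B, h^A) is isomorphic to Hom(A, B),
so |Nat(h^B, h^A)| = |Hom(A, B)| and |Nat(h^D, h^C)| = |Hom(C, D)|.
|Hom(A, B)| = 10, |Hom(C, D)| = 9.
|Nat(h^B, h^A) x Nat(h^D, h^C)| = 10 * 9 = 90

90


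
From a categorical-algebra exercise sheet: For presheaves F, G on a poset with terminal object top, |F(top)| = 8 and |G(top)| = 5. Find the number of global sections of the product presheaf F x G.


Global sections of a presheaf on a poset with terminal top satisfy
Gamma(H) ~ H(top). Presheaves admit pointwise products, so
(F x G)(top) = F(top) x G(top) (Cartesian product).
|Gamma(F x G)| = |F(top)| * |G(top)| = 8 * 5 = 40.

40


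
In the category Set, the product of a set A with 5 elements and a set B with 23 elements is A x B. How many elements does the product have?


In Set, the product A x B is the Cartesian product.
By the universal property, |A x B| = |A| * |B|.
|A x B| = 5 * 23 = 115

115


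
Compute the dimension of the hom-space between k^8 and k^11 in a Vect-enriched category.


In Vect-enriched categories, Hom(k^n, k^m) is the space of m x n matrices.
dim(Hom(k^8, k^11)) = 11 * 8 = 88

88


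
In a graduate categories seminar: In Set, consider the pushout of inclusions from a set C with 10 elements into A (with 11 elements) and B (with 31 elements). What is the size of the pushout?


The pushout A +_C B identifies the images of C in A and B.
|A +_C B| = |A| + |B| - |C| (for injections).
= 11 + 31 - 10 = 32

32


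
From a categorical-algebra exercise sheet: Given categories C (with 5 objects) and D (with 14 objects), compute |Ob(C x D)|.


The product category C x D has objects that are pairs (c, d).
Number of pairs = |Ob(C)| * |Ob(D)| = 5 * 14 = 70

70


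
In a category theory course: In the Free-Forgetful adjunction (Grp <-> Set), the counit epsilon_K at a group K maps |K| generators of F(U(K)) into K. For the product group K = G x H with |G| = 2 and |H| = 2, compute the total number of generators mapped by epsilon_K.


The counit epsilon_K: F(U(K)) -> K of the Free-Forgetful adjunction
maps |K| generators of F(U(K)) into K. For K = G x H (the product group),
|G x H| = |G| * |H|.
Total generators mapped = 2 * 2 = 4.

4


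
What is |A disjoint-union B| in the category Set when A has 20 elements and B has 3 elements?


In Set, the coproduct A + B is the disjoint union.
|A + B| = |A| + |B| = 20 + 3 = 23

23


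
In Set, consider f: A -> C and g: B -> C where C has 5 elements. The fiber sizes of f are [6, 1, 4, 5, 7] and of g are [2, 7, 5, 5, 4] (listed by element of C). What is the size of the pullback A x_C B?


The pullback A x_C B consists of pairs (a, b) with f(a) = g(b).
For each element c in C, the fiber product has |f^-1(c)| * |g^-1(c)| elements.
Summing over C: 6 * 2 + 1 * 7 + 4 * 5 + 5 * 5 + 7 * 4
= 12 + 7 + 20 + 25 + 28 = 92

92


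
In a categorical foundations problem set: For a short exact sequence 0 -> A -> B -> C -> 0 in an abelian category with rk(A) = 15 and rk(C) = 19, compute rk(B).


For a short exact sequence 0 -> A -> B -> C -> 0,
rank is additive: rank(B) = rank(A) + rank(C).
rank(B) = 15 + 19 = 34

34


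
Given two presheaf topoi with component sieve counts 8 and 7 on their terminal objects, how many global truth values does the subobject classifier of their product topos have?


In a product of presheaf topoi E_1 x E_2, the subobject classifier
is Omega = Omega_1 x Omega_2 (componentwise), so
|Omega(top)| = |Omega_1(top_1)| * |Omega_2(top_2)|.
= 8 * 7 = 56.

56


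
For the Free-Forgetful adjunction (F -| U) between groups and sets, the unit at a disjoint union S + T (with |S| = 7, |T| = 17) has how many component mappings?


The unit eta_X: X -> U(F(X)) of the Free-Forgetful adjunction
maps each element of X to a generator of F(X). For X = S + T (disjoint
union in Set), |S + T| = |S| + |T|.
Total mappings = 7 + 17 = 24.

24


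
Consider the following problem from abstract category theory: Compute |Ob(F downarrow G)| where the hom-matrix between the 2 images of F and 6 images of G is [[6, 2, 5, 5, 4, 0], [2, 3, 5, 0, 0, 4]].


Objects of (F downarrow G) are triples (a, b, h: F(a)->G(b)).
The count equals the sum of all entries in the hom-matrix.
sum(row 0) = 22
sum(row 1) = 14
Grand total = 36

36


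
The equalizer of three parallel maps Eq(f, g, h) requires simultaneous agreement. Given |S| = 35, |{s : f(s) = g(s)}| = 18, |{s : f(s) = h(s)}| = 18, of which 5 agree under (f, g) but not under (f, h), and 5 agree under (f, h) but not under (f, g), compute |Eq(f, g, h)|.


Eq(f, g, h) is the triple-agreement set: points in S where all three
maps take the same value. Using inclusion-exclusion on the pairwise data:
Pair (f, g) agrees on 18 points; pair (f, h) on 18 points.
Points agreeing under (f, g) but not (f, h) = 5; under (f, h) but not (f, g) = 5.
Triple-agreement = agreement-in-(f, g) minus points that agree under (f, g) but not (f, h):
|Eq(f, g, h)| = 18 - 5 = 13
(cross-check via (f, h): 18 - 5 = 13.)

13


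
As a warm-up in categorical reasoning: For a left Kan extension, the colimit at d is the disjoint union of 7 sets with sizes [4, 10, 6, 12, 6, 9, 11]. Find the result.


Pointwise, the left Kan extension (Lan_F H)(d) is the colimit, indexed
by the comma category (F downarrow d), of H composed with the
projection (F downarrow d) -> C. Here that colimit is given
as a coproduct (disjoint union) of sets, so its cardinality is the
sum of the sizes of the summands.
Coproduct of sets with sizes: 4 + 10 + 6 + 12 + 6 + 9 + 11
= 58

58


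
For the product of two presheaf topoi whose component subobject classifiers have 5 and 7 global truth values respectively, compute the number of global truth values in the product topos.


In a product of presheaf topoi E_1 x E_2, the subobject classifier
is Omega = Omega_1 x Omega_2 (componentwise), so
|Omega(top)| = |Omega_1(top_1)| * |Omega_2(top_2)|.
= 5 * 7 = 35.

35


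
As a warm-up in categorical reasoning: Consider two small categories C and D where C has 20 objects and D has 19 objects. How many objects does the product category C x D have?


The product category C x D has objects that are pairs (c, d).
Number of pairs = |Ob(C)| * |Ob(D)| = 20 * 19 = 380

380


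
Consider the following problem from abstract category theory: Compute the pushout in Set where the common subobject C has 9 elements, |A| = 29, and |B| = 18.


The pushout A +_C B identifies the images of C in A and B.
|A +_C B| = |A| + |B| - |C| (for injections).
= 29 + 18 - 9 = 38

38


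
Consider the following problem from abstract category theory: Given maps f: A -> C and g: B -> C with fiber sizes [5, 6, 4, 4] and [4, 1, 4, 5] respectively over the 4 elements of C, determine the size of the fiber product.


The pullback A x_C B consists of pairs (a, b) with f(a) = g(b).
For each element c in C, the fiber product has |f^-1(c)| * |g^-1(c)| elements.
Summing over C: 5 * 4 + 6 * 1 + 4 * 4 + 4 * 5
= 20 + 6 + 16 + 20 = 62

62


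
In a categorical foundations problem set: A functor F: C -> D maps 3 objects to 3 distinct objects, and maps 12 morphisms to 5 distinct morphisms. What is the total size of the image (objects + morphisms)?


The image of F consists of distinct objects and distinct morphisms.
|Im(F)| on objects = 3
|Im(F)| on morphisms = 5
Total image cardinality = 3 + 5 = 8

8


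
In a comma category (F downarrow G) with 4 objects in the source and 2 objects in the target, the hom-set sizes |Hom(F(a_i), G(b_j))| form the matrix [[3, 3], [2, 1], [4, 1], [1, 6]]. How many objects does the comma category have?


Objects of (F downarrow G) are triples (a, b, h: F(a)->G(b)).
The count equals the sum of all entries in the hom-matrix.
sum(row 0) = 6
sum(row 1) = 3
sum(row 2) = 5
sum(row 3) = 7
Grand total = 21

21


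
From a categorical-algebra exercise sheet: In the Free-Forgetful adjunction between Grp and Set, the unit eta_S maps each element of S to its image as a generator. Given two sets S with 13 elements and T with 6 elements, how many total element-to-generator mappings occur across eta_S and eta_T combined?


The unit eta_X: X -> U(F(X)) of the Free-Forgetful adjunction
maps each element of X to a generator of F(X). For X = S + T (disjoint
union in Set), |S + T| = |S| + |T|.
Total mappings = 13 + 6 = 19.

19


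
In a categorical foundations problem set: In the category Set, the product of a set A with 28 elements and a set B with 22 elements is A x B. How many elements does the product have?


In Set, the product A x B is the Cartesian product.
By the universal property, |A x B| = |A| * |B|.
|A x B| = 28 * 22 = 616

616


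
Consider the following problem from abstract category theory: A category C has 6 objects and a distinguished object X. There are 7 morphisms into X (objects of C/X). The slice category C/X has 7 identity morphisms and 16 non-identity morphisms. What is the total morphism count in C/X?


In the slice category C/X, objects are morphisms to X.
Identity morphisms: 7 (one per object of C/X).
Non-identity morphisms: 16.
Total = 7 + 16 = 23

23


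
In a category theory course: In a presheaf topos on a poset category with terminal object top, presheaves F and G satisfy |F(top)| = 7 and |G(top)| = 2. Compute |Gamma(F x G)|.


Global sections of a presheaf on a poset with terminal top satisfy
Gamma(H) ~ H(top). Presheaves admit pointwise products, so
(F x G)(top) = F(top) x G(top) (Cartesian product).
|Gamma(F x G)| = |F(top)| * |G(top)| = 7 * 2 = 14.

14


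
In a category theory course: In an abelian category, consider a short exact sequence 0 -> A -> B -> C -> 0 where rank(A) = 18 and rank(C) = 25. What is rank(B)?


For a short exact sequence 0 -> A -> B -> C -> 0,
rank is additive: rank(B) = rank(A) + rank(C).
rank(B) = 18 + 25 = 43

43


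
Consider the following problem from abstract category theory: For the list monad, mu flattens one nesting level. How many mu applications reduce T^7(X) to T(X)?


Each application of mu: T^2 -> T removes one layer of nesting.
Starting at depth 7 (i.e., T^7(X)), we need to reach T(X).
Number of mu applications = 7 - 1 = 6

6


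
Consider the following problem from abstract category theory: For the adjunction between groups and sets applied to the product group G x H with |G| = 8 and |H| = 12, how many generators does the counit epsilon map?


The counit epsilon_K: F(U(K)) -> K of the Free-Forgetful adjunction
maps |K| generators of F(U(K)) into K. For K = G x H (the product group),
|G x H| = |G| * |H|.
Total generators mapped = 8 * 12 = 96.

96


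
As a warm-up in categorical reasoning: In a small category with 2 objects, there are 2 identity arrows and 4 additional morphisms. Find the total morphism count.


Each object has an identity morphism, giving 2 identities.
Adding the 4 non-identity morphisms:
Total = 2 + 4 = 6

6


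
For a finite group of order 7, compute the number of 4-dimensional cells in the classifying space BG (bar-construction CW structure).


In the bar-construction CW model of BG, the n-cells are indexed by
n-tuples [g_1|...|g_n] of non-identity elements of G (degenerate
simplices with some g_i = e do not contribute cells), so there are
(|G| - 1)^n n-cells.
For dim = 4 with |G| = 7:
cells = (7 - 1)^4 = 6^4 = 1296

1296


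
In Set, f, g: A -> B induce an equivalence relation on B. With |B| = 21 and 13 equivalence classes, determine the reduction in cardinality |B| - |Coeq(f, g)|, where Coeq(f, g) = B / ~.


The coequalizer Coeq(f, g) = B / ~ has one element per equivalence class.
|B| = 21, |Coeq(f, g)| = 13.
|B| - |Coeq(f, g)| = 21 - 13 = 8.

8


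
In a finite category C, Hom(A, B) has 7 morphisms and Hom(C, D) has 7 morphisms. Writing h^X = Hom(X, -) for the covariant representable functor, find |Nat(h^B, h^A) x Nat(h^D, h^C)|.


By the Yoneda lemma, Nat(h^B, h^A) is isomorphic to Hom(A, B),
so |Nat(h^B, h^A)| = |Hom(A, B)| and |Nat(h^D, h^C)| = |Hom(C, D)|.
|Hom(A, B)| = 7, |Hom(C, D)| = 7.
|Nat(h^B, h^A) x Nat(h^D, h^C)| = 7 * 7 = 49

49


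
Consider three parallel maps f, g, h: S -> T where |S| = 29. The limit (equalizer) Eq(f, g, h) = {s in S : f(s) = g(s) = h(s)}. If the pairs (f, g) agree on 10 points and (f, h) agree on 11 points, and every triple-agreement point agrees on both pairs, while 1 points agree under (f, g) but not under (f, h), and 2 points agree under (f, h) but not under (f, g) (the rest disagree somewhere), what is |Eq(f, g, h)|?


Eq(f, g, h) is the triple-agreement set: points in S where all three
maps take the same value. Using inclusion-exclusion on the pairwise data:
Pair (f, g) agrees on 10 points; pair (f, h) on 11 points.
Points agreeing under (f, g) but not (f, h) = 1; under (f, h) but not (f, g) = 2.
Triple-agreement = agreement-in-(f, g) minus points that agree under (f, g) but not (f, h):
|Eq(f, g, h)| = 10 - 1 = 9
(cross-check via (f, h): 11 - 2 = 9.)

9


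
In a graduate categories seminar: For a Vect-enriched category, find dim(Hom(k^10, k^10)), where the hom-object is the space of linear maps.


In Vect-enriched categories, Hom(k^n, k^m) is the space of m x n matrices.
dim(Hom(k^10, k^10)) = 10 * 10 = 100

100


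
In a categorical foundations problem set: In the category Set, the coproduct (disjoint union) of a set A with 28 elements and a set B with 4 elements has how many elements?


In Set, the coproduct A + B is the disjoint union.
|A + B| = |A| + |B| = 28 + 4 = 32

32


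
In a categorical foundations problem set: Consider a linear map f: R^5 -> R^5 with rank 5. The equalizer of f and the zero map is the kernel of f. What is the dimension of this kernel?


The equalizer of f and the zero map is ker(f).
By the rank-nullity theorem: dim(ker(f)) = dim(domain) - rank(f).
dim(ker(f)) = 5 - 5 = 0

0


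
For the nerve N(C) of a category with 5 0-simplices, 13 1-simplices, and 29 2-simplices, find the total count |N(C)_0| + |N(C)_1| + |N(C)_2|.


The 2-skeleton of the nerve N(C) consists of simplices in dimensions 0, 1, 2:
  |N(C)_0| = 5 (objects)
  |N(C)_1| = 13 (morphisms)
  |N(C)_2| = 29 (composable pairs)
Total = 5 + 13 + 29 = 47

47


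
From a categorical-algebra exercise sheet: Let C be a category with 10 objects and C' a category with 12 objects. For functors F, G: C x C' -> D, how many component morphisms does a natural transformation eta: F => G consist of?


A natural transformation eta: F => G assigns one component morphism per
object of the domain category.
The domain is the product category C x C', so
|Ob(C x C')| = |Ob(C)| * |Ob(C')| = 10 * 12 = 120.
Therefore eta has 120 component morphisms.

120


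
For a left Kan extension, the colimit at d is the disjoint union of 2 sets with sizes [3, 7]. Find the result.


Pointwise, the left Kan extension (Lan_F H)(d) is the colimit, indexed
by the comma category (F downarrow d), of H composed with the
projection (F downarrow d) -> C. Here that colimit is given
as a coproduct (disjoint union) of sets, so its cardinality is the
sum of the sizes of the summands.
Coproduct of sets with sizes: 3 + 7
= 10

10


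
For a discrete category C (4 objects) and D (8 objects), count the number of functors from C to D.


A functor from a discrete category C to D is determined by
where each object maps. Each of the 4 objects of C can map
to any of the 8 objects of D independently.
Number of functors = 8^4 = 4096

4096


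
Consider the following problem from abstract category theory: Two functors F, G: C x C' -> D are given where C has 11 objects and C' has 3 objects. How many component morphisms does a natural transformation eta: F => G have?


A natural transformation eta: F => G assigns one component morphism per
object of the domain category.
The domain is the product category C x C', so
|Ob(C x C')| = |Ob(C)| * |Ob(C')| = 11 * 3 = 33.
Therefore eta has 33 component morphisms.

33


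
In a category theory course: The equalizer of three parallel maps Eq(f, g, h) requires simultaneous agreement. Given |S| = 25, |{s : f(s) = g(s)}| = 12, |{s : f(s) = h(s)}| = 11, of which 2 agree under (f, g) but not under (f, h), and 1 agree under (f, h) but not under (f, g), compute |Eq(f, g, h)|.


Eq(f, g, h) is the triple-agreement set: points in S where all three
maps take the same value. Using inclusion-exclusion on the pairwise data:
Pair (f, g) agrees on 12 points; pair (f, h) on 11 points.
Points agreeing under (f, g) but not (f, h) = 2; under (f, h) but not (f, g) = 1.
Triple-agreement = agreement-in-(f, g) minus points that agree under (f, g) but not (f, h):
|Eq(f, g, h)| = 12 - 2 = 10
(cross-check via (f, h): 11 - 1 = 10.)

10


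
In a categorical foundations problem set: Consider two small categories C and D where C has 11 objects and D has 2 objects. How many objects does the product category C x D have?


The product category C x D has objects that are pairs (c, d).
Number of pairs = |Ob(C)| * |Ob(D)| = 11 * 2 = 22

22


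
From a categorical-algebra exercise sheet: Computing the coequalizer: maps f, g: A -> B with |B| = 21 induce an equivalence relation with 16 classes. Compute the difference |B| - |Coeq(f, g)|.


The coequalizer Coeq(f, g) = B / ~ has one element per equivalence class.
|B| = 21, |Coeq(f, g)| = 16.
|B| - |Coeq(f, g)| = 21 - 16 = 5.

5


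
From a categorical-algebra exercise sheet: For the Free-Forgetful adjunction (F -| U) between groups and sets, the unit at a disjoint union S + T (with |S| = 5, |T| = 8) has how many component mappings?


The unit eta_X: X -> U(F(X)) of the Free-Forgetful adjunction
maps each element of X to a generator of F(X). For X = S + T (disjoint
union in Set), |S + T| = |S| + |T|.
Total mappings = 5 + 8 = 13.

13


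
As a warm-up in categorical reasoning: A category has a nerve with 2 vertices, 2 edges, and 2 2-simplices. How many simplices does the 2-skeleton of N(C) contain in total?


The 2-skeleton of the nerve N(C) consists of simplices in dimensions 0, 1, 2:
  |N(C)_0| = 2 (objects)
  |N(C)_1| = 2 (morphisms)
  |N(C)_2| = 2 (composable pairs)
Total = 2 + 2 + 2 = 6

6


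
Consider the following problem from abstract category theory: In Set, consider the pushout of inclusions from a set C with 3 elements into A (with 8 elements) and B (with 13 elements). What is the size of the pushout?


The pushout A +_C B identifies the images of C in A and B.
|A +_C B| = |A| + |B| - |C| (for injections).
= 8 + 13 - 3 = 18

18


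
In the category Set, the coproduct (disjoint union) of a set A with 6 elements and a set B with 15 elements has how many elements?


In Set, the coproduct A + B is the disjoint union.
|A + B| = |A| + |B| = 6 + 15 = 21

21


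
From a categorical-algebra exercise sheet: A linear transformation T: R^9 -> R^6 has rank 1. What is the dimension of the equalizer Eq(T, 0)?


The equalizer of f and the zero map is ker(f).
By the rank-nullity theorem: dim(ker(f)) = dim(domain) - rank(f).
dim(ker(f)) = 9 - 1 = 8

8


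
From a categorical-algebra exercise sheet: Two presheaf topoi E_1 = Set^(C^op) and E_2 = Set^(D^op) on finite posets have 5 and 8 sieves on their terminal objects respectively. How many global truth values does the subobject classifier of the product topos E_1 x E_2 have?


In a product of presheaf topoi E_1 x E_2, the subobject classifier
is Omega = Omega_1 x Omega_2 (componentwise), so
|Omega(top)| = |Omega_1(top_1)| * |Omega_2(top_2)|.
= 5 * 8 = 40.

40


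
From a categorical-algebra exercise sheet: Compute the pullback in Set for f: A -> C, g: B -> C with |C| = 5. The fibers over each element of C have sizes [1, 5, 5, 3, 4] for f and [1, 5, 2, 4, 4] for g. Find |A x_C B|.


The pullback A x_C B consists of pairs (a, b) with f(a) = g(b).
For each element c in C, the fiber product has |f^-1(c)| * |g^-1(c)| elements.
Summing over C: 1 * 1 + 5 * 5 + 5 * 2 + 3 * 4 + 4 * 4
= 1 + 25 + 10 + 12 + 16 = 64

64


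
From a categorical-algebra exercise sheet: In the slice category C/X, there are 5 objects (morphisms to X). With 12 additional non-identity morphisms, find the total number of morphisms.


In the slice category C/X, objects are morphisms to X.
Identity morphisms: 5 (one per object of C/X).
Non-identity morphisms: 12.
Total = 5 + 12 = 17

17


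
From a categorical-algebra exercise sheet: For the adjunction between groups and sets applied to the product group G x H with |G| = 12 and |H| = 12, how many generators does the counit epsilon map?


The counit epsilon_K: F(U(K)) -> K of the Free-Forgetful adjunction
maps |K| generators of F(U(K)) into K. For K = G x H (the product group),
|G x H| = |G| * |H|.
Total generators mapped = 12 * 12 = 144.

144


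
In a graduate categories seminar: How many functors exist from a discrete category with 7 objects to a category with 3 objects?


A functor from a discrete category C to D is determined by
where each object maps. Each of the 7 objects of C can map
to any of the 3 objects of D independently.
Number of functors = 3^7 = 2187

2187


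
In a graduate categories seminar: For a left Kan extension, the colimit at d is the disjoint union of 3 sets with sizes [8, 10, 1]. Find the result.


Pointwise, the left Kan extension (Lan_F H)(d) is the colimit, indexed
by the comma category (F downarrow d), of H composed with the
projection (F downarrow d) -> C. Here that colimit is given
as a coproduct (disjoint union) of sets, so its cardinality is the
sum of the sizes of the summands.
Coproduct of sets with sizes: 8 + 10 + 1
= 19

19


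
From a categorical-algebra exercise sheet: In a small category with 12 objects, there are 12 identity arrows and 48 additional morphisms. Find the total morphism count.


Each object has an identity morphism, giving 12 identities.
Adding the 48 non-identity morphisms:
Total = 12 + 48 = 60

60


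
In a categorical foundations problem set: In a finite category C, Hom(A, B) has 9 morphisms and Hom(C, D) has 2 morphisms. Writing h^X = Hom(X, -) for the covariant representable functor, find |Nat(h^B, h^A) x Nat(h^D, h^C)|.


By the Yoneda lemma, Nat(h^B, h^A) is isomorphic to Hom(A, B),
so |Nat(h^B, h^A)| = |Hom(A, B)| and |Nat(h^D, h^C)| = |Hom(C, D)|.
|Hom(A, B)| = 9, |Hom(C, D)| = 2.
|Nat(h^B, h^A) x Nat(h^D, h^C)| = 9 * 2 = 18

18


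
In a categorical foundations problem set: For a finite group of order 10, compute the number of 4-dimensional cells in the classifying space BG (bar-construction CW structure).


In the bar-construction CW model of BG, the n-cells are indexed by
n-tuples [g_1|...|g_n] of non-identity elements of G (degenerate
simplices with some g_i = e do not contribute cells), so there are
(|G| - 1)^n n-cells.
For dim = 4 with |G| = 10:
cells = (10 - 1)^4 = 9^4 = 6561

6561


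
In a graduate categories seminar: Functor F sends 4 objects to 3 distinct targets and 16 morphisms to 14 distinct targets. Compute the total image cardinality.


The image of F consists of distinct objects and distinct morphisms.
|Im(F)| on objects = 3
|Im(F)| on morphisms = 14
Total image cardinality = 3 + 14 = 17

17


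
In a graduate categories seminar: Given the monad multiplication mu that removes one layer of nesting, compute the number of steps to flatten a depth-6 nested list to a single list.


Each application of mu: T^2 -> T removes one layer of nesting.
Starting at depth 6 (i.e., T^6(X)), we need to reach T(X).
Number of mu applications = 6 - 1 = 5

5


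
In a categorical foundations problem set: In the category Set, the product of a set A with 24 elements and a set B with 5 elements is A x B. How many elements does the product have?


In Set, the product A x B is the Cartesian product.
By the universal property, |A x B| = |A| * |B|.
|A x B| = 24 * 5 = 120

120


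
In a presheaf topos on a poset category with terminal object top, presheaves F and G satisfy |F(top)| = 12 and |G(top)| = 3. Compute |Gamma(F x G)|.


Global sections of a presheaf on a poset with terminal top satisfy
Gamma(H) ~ H(top). Presheaves admit pointwise products, so
(F x G)(top) = F(top) x G(top) (Cartesian product).
|Gamma(F x G)| = |F(top)| * |G(top)| = 12 * 3 = 36.

36


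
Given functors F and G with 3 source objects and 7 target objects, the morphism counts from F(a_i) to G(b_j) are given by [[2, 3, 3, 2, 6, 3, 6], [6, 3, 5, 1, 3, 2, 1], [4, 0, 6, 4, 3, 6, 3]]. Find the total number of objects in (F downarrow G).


Objects of (F downarrow G) are triples (a, b, h: F(a)->G(b)).
The count equals the sum of all entries in the hom-matrix.
sum(row 0) = 25
sum(row 1) = 21
sum(row 2) = 26
Grand total = 72

72


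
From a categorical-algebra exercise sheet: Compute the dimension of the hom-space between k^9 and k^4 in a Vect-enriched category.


In Vect-enriched categories, Hom(k^n, k^m) is the space of m x n matrices.
dim(Hom(k^9, k^4)) = 4 * 9 = 36

36


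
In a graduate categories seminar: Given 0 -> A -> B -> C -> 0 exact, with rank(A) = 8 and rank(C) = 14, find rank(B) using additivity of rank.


For a short exact sequence 0 -> A -> B -> C -> 0,
rank is additive: rank(B) = rank(A) + rank(C).
rank(B) = 8 + 14 = 22

22


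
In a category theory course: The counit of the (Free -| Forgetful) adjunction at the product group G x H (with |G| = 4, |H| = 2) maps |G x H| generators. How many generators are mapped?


The counit epsilon_K: F(U(K)) -> K of the Free-Forgetful adjunction
maps |K| generators of F(U(K)) into K. For K = G x H (the product group),
|G x H| = |G| * |H|.
Total generators mapped = 4 * 2 = 8.

8


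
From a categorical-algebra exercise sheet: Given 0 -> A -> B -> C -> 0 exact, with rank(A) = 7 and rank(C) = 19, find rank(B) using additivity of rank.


For a short exact sequence 0 -> A -> B -> C -> 0,
rank is additive: rank(B) = rank(A) + rank(C).
rank(B) = 7 + 19 = 26

26


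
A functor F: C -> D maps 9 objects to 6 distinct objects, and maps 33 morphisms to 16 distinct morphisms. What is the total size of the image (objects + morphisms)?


The image of F consists of distinct objects and distinct morphisms.
|Im(F)| on objects = 6
|Im(F)| on morphisms = 16
Total image cardinality = 6 + 16 = 22

22


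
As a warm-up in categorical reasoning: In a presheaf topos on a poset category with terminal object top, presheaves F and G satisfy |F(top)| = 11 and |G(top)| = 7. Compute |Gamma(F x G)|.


Global sections of a presheaf on a poset with terminal top satisfy
Gamma(H) ~ H(top). Presheaves admit pointwise products, so
(F x G)(top) = F(top) x G(top) (Cartesian product).
|Gamma(F x G)| = |F(top)| * |G(top)| = 11 * 7 = 77.

77


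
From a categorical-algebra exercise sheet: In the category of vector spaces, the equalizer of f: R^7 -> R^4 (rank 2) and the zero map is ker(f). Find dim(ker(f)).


The equalizer of f and the zero map is ker(f).
By the rank-nullity theorem: dim(ker(f)) = dim(domain) - rank(f).
dim(ker(f)) = 7 - 2 = 5

5


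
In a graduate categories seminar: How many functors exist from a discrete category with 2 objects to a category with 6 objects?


A functor from a discrete category C to D is determined by
where each object maps. Each of the 2 objects of C can map
to any of the 6 objects of D independently.
Number of functors = 6^2 = 36

36


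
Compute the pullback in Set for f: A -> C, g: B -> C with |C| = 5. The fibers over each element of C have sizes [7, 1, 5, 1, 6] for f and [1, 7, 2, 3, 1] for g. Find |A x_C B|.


The pullback A x_C B consists of pairs (a, b) with f(a) = g(b).
For each element c in C, the fiber product has |f^-1(c)| * |g^-1(c)| elements.
Summing over C: 7 * 1 + 1 * 7 + 5 * 2 + 1 * 3 + 6 * 1
= 7 + 7 + 10 + 3 + 6 = 33

33


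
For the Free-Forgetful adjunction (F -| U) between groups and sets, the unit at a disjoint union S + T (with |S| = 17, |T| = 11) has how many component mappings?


The unit eta_X: X -> U(F(X)) of the Free-Forgetful adjunction
maps each element of X to a generator of F(X). For X = S + T (disjoint
union in Set), |S + T| = |S| + |T|.
Total mappings = 17 + 11 = 28.

28


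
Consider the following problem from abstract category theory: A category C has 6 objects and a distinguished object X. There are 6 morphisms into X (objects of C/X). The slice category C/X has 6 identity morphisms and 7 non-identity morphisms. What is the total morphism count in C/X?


In the slice category C/X, objects are morphisms to X.
Identity morphisms: 6 (one per object of C/X).
Non-identity morphisms: 7.
Total = 6 + 7 = 13

13


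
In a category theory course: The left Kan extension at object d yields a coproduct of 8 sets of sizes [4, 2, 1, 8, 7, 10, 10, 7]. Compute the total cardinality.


Pointwise, the left Kan extension (Lan_F H)(d) is the colimit, indexed
by the comma category (F downarrow d), of H composed with the
projection (F downarrow d) -> C. Here that colimit is given
as a coproduct (disjoint union) of sets, so its cardinality is the
sum of the sizes of the summands.
Coproduct of sets with sizes: 4 + 2 + 1 + 8 + 7 + 10 + 10 + 7
= 49

49


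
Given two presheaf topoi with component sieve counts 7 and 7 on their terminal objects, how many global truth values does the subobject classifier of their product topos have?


In a product of presheaf topoi E_1 x E_2, the subobject classifier
is Omega = Omega_1 x Omega_2 (componentwise), so
|Omega(top)| = |Omega_1(top_1)| * |Omega_2(top_2)|.
= 7 * 7 = 49.

49


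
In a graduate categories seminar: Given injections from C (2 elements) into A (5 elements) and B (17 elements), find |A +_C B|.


The pushout A +_C B identifies the images of C in A and B.
|A +_C B| = |A| + |B| - |C| (for injections).
= 5 + 17 - 2 = 20

20


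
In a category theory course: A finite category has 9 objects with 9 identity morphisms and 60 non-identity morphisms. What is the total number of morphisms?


Each object has an identity morphism, giving 9 identities.
Adding the 60 non-identity morphisms:
Total = 9 + 60 = 69

69


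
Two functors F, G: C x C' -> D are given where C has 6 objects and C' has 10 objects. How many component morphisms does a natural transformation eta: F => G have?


A natural transformation eta: F => G assigns one component morphism per
object of the domain category.
The domain is the product category C x C', so
|Ob(C x C')| = |Ob(C)| * |Ob(C')| = 6 * 10 = 60.
Therefore eta has 60 component morphisms.

60


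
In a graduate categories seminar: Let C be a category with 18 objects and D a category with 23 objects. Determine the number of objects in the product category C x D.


The product category C x D has objects that are pairs (c, d).
Number of pairs = |Ob(C)| * |Ob(D)| = 18 * 23 = 414

414


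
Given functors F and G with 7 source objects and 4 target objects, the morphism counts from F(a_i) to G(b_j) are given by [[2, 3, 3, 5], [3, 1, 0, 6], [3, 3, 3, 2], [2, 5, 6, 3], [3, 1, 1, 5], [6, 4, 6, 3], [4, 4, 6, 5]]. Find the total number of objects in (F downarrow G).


Objects of (F downarrow G) are triples (a, b, h: F(a)->G(b)).
The count equals the sum of all entries in the hom-matrix.
sum(row 0) = 13
sum(row 1) = 10
sum(row 2) = 11
sum(row 3) = 16
sum(row 4) = 10
sum(row 5) = 19
sum(row 6) = 19
Grand total = 98

98


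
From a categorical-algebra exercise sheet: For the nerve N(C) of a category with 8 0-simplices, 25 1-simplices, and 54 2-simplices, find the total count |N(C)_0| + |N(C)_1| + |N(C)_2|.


The 2-skeleton of the nerve N(C) consists of simplices in dimensions 0, 1, 2:
  |N(C)_0| = 8 (objects)
  |N(C)_1| = 25 (morphisms)
  |N(C)_2| = 54 (composable pairs)
Total = 8 + 25 + 54 = 87

87


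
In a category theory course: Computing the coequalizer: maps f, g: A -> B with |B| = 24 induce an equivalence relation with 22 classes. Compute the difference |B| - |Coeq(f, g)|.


The coequalizer Coeq(f, g) = B / ~ has one element per equivalence class.
|B| = 24, |Coeq(f, g)| = 22.
|B| - |Coeq(f, g)| = 24 - 22 = 2.

2


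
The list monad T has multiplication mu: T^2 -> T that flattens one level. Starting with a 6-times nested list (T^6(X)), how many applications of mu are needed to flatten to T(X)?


Each application of mu: T^2 -> T removes one layer of nesting.
Starting at depth 6 (i.e., T^6(X)), we need to reach T(X).
Number of mu applications = 6 - 1 = 5

5


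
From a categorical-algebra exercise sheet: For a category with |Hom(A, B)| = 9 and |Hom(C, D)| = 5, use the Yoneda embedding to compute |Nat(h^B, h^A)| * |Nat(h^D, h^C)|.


By the Yoneda lemma, Nat(h^B, h^A) is isomorphic to Hom(A, B),
so |Nat(h^B, h^A)| = |Hom(A, B)| and |Nat(h^D, h^C)| = |Hom(C, D)|.
|Hom(A, B)| = 9, |Hom(C, D)| = 5.
|Nat(h^B, h^A) x Nat(h^D, h^C)| = 9 * 5 = 45

45


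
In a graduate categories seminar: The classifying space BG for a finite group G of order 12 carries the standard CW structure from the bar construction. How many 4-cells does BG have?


In the bar-construction CW model of BG, the n-cells are indexed by
n-tuples [g_1|...|g_n] of non-identity elements of G (degenerate
simplices with some g_i = e do not contribute cells), so there are
(|G| - 1)^n n-cells.
For dim = 4 with |G| = 12:
cells = (12 - 1)^4 = 11^4 = 14641

14641


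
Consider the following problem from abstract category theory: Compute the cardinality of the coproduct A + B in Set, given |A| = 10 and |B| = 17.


In Set, the coproduct A + B is the disjoint union.
|A + B| = |A| + |B| = 10 + 17 = 27

27


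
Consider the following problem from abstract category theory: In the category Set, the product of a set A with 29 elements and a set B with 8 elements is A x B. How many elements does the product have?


In Set, the product A x B is the Cartesian product.
By the universal property, |A x B| = |A| * |B|.
|A x B| = 29 * 8 = 232

232


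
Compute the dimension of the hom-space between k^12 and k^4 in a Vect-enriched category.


In Vect-enriched categories, Hom(k^n, k^m) is the space of m x n matrices.
dim(Hom(k^12, k^4)) = 4 * 12 = 48

48


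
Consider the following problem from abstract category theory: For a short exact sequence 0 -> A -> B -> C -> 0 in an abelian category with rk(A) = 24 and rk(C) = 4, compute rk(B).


For a short exact sequence 0 -> A -> B -> C -> 0,
rank is additive: rank(B) = rank(A) + rank(C).
rank(B) = 24 + 4 = 28

28


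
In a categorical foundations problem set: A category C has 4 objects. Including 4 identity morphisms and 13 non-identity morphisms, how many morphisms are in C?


Each object has an identity morphism, giving 4 identities.
Adding the 13 non-identity morphisms:
Total = 4 + 13 = 17

17


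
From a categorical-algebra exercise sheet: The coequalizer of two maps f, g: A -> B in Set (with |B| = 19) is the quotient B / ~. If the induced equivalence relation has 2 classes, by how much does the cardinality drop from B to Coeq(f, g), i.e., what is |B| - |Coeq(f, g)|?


The coequalizer Coeq(f, g) = B / ~ has one element per equivalence class.
|B| = 19, |Coeq(f, g)| = 2.
|B| - |Coeq(f, g)| = 19 - 2 = 17.

17


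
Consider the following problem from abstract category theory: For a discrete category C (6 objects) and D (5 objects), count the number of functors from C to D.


A functor from a discrete category C to D is determined by
where each object maps. Each of the 6 objects of C can map
to any of the 5 objects of D independently.
Number of functors = 5^6 = 15625

15625


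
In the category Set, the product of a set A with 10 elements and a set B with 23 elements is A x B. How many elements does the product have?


In Set, the product A x B is the Cartesian product.
By the universal property, |A x B| = |A| * |B|.
|A x B| = 10 * 23 = 230

230


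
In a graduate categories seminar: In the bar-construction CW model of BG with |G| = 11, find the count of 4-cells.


In the bar-construction CW model of BG, the n-cells are indexed by
n-tuples [g_1|...|g_n] of non-identity elements of G (degenerate
simplices with some g_i = e do not contribute cells), so there are
(|G| - 1)^n n-cells.
For dim = 4 with |G| = 11:
cells = (11 - 1)^4 = 10^4 = 10000

10000


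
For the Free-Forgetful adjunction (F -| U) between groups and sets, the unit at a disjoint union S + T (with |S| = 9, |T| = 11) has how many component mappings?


The unit eta_X: X -> U(F(X)) of the Free-Forgetful adjunction
maps each element of X to a generator of F(X). For X = S + T (disjoint
union in Set), |S + T| = |S| + |T|.
Total mappings = 9 + 11 = 20.

20


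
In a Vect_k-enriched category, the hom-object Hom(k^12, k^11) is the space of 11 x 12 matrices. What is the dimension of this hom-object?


In Vect-enriched categories, Hom(k^n, k^m) is the space of m x n matrices.
dim(Hom(k^12, k^11)) = 11 * 12 = 132

132


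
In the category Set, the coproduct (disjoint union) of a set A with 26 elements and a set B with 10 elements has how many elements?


In Set, the coproduct A + B is the disjoint union.
|A + B| = |A| + |B| = 26 + 10 = 36

36


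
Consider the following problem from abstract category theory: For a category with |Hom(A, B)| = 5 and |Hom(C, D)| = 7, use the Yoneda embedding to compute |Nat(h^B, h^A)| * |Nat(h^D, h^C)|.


By the Yoneda lemma, Nat(h^B, h^A) is isomorphic to Hom(A, B),
so |Nat(h^B, h^A)| = |Hom(A, B)| and |Nat(h^D, h^C)| = |Hom(C, D)|.
|Hom(A, B)| = 5, |Hom(C, D)| = 7.
|Nat(h^B, h^A) x Nat(h^D, h^C)| = 5 * 7 = 35

35


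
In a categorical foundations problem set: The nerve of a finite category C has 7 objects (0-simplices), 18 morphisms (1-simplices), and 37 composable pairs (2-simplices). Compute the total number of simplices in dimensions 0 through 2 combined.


The 2-skeleton of the nerve N(C) consists of simplices in dimensions 0, 1, 2:
  |N(C)_0| = 7 (objects)
  |N(C)_1| = 18 (morphisms)
  |N(C)_2| = 37 (composable pairs)
Total = 7 + 18 + 37 = 62

62


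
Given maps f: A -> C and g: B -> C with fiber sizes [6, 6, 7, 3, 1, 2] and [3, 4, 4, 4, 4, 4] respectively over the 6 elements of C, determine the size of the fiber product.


The pullback A x_C B consists of pairs (a, b) with f(a) = g(b).
For each element c in C, the fiber product has |f^-1(c)| * |g^-1(c)| elements.
Summing over C: 6 * 3 + 6 * 4 + 7 * 4 + 3 * 4 + 1 * 4 + 2 * 4
= 18 + 24 + 28 + 12 + 4 + 8 = 94

94


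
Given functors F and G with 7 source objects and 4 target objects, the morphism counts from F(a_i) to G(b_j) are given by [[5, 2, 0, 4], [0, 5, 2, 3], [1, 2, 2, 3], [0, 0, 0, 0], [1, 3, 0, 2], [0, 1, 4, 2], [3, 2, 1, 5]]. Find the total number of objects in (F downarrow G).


Objects of (F downarrow G) are triples (a, b, h: F(a)->G(b)).
The count equals the sum of all entries in the hom-matrix.
sum(row 0) = 11
sum(row 1) = 10
sum(row 2) = 8
sum(row 3) = 0
sum(row 4) = 6
sum(row 5) = 7
sum(row 6) = 11
Grand total = 53

53
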